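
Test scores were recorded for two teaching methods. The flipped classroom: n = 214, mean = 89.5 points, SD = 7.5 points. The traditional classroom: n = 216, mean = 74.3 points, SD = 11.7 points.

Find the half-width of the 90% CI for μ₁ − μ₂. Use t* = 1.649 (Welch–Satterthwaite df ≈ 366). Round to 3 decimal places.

Per-group SEs: s₁/√n₁ = 7.5/√214 = 0.5127, s₂/√n₂ = 11.7/√216 = 0.7961.
Unpooled SE of the difference: √(0.26286129 + 0.63377521) = 0.9469.
Margin of error = t* · SE = 1.649 × 0.9469 = 1.5614.

1.561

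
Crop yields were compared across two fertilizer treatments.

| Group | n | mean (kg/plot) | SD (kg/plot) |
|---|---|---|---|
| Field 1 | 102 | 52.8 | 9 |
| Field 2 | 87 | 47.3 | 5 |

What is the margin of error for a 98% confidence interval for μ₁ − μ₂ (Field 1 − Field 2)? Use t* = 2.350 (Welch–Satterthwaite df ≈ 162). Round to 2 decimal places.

2.44

Per-group SEs: s₁/√n₁ = 9/√102 = 0.8911, s₂/√n₂ = 5/√87 = 0.5361.
Unpooled SE of the difference: √(0.79405921 + 0.28740321) = 1.0399.
Margin of error = t* · SE = 2.350 × 1.0399 = 2.4438.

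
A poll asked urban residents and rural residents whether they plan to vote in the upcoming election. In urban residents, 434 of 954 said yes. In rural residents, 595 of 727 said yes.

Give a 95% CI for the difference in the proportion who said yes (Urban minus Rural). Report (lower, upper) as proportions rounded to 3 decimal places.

(-0.406, -0.321)

Sample proportions: 434/954 = 0.4549, 595/727 = 0.8184.
Each SE is √(p̂(1−p̂)/n): √(0.4549·0.5451/954) = 0.01612 and √(0.8184·0.1816/727) = 0.01430.
SE(p̂₁ − p̂₂) = √(SE₁² + SE₂²) = √(0.0002598544 + 0.00020449) = 0.02155, since the two samples are independent.
At 95% confidence z* = 1.960; margin = 1.960 × 0.02155 = 0.04224.
The difference is 0.4549 − 0.8184 = -0.3635, so the interval is -0.3635 ± 0.04224 = (-0.406, -0.321).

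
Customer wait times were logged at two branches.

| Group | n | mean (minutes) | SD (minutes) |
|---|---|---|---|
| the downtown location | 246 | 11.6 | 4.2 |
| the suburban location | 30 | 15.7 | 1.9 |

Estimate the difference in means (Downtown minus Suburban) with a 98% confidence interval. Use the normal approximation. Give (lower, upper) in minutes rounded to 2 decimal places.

(-5.12, -3.08)

SE₁ = s₁/√n₁ = 4.2/√246 = 0.2678; SE₂ = 1.9/√30 = 0.3469.
Independent samples, unequal variances: SE_diff = √(SE₁² + SE₂²) = √(0.07171684 + 0.12033961) = 0.4382.
z* = 2.326, so margin of error = 2.326 × 0.4382 = 1.0193.
Difference in means = 11.6 − 15.7 = -4.1000.
-4.1000 ± 1.0193 → (-5.12, -3.08).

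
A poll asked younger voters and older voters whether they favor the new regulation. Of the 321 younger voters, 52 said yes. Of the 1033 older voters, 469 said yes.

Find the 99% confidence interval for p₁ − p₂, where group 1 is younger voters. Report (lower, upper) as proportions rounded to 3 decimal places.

(-0.358, -0.226)

p̂₁ = 52/321 = 0.1620 and p̂₂ = 469/1033 = 0.4540.
SE₁ = √(p̂₁(1−p̂₁)/n₁) = √(0.1620·0.8380/321) = 0.02056; SE₂ = √(0.4540·0.5460/1033) = 0.01549.
Independent samples: SE of the difference = √(SE₁² + SE₂²) = √(0.0004227136 + 0.0002399401) = 0.02574.
z* for 99% confidence is 2.576, so the margin of error is 2.576 × 0.02574 = 0.06631.
Point estimate p̂₁ − p̂₂ = 0.1620 − 0.4540 = -0.2920.
-0.2920 ± 0.06631 → (-0.358, -0.226).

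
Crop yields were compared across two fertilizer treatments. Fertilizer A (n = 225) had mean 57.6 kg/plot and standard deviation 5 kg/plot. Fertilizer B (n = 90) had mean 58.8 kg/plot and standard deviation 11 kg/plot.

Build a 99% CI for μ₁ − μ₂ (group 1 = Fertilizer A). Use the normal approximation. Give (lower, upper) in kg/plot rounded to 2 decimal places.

(-4.31, 1.91)

Per-group SEs: s₁/√n₁ = 5/√225 = 0.3333, s₂/√n₂ = 11/√90 = 1.1595.
Unpooled SE of the difference: √(0.11108889 + 1.34444025) = 1.2065.
Margin of error = z* · SE = 2.576 × 1.2065 = 3.1079.
x̄₁ − x̄₂ = 57.6 − 58.8 = -1.2000.
CI: -1.2000 ± 3.1079 = (-4.31, 1.91).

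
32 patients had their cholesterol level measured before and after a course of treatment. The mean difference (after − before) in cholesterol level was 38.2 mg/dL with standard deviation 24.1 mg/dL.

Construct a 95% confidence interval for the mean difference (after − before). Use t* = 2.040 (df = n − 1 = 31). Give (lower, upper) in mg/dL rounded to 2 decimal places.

(29.51, 46.89)

Paired design: SE = s_d/√n = 24.1/√32 = 4.2603.
t* = 2.040; margin of error = 2.040 × 4.2603 = 8.6910.
38.2 ± 8.6910 → (29.51, 46.89).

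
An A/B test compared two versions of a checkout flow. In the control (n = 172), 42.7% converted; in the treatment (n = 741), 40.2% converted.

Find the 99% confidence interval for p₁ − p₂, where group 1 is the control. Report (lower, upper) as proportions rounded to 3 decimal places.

(-0.083, 0.133)

The two standard errors are √(0.4270×0.5730/172) = 0.03772 and √(0.4020×0.5980/741) = 0.01801.
Because the samples are independent, SE_diff = √(0.03772² + 0.01801²) = 0.04180.
Using z* = 2.576 for 99%, ME = 2.576 × 0.04180 = 0.10768.
p̂₁ − p̂₂ = 0.0250; interval 0.0250 ± 0.10768 gives (-0.083, 0.133).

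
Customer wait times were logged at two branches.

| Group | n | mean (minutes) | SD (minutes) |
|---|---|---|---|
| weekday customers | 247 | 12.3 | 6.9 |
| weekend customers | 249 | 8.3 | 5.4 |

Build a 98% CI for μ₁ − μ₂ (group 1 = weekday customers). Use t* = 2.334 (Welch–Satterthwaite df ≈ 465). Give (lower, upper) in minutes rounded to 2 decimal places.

(2.70, 5.30)

Per-group SEs: s₁/√n₁ = 6.9/√247 = 0.4390, s₂/√n₂ = 5.4/√249 = 0.3422.
Unpooled SE of the difference: √(0.192721 + 0.11710084) = 0.5566.
Margin of error = t* · SE = 2.334 × 0.5566 = 1.2991.
x̄₁ − x̄₂ = 12.3 − 8.3 = 4.0000.
CI: 4.0000 ± 1.2991 = (2.70, 5.30).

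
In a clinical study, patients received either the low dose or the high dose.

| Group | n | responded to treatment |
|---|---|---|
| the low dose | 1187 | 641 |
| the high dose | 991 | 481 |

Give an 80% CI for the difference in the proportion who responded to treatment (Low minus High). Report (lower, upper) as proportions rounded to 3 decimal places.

Sample proportions: 641/1187 = 0.5400, 481/991 = 0.4854.
Each SE is √(p̂(1−p̂)/n): √(0.5400·0.4600/1187) = 0.01447 and √(0.4854·0.5146/991) = 0.01588.
SE(p̂₁ − p̂₂) = √(SE₁² + SE₂²) = √(0.0002093809 + 0.0002521744) = 0.02148, since the two samples are independent.
At 80% confidence z* = 1.282; margin = 1.282 × 0.02148 = 0.02754.
The difference is 0.5400 − 0.4854 = 0.0546, so the interval is 0.0546 ± 0.02754 = (0.027, 0.082).

(0.027, 0.082)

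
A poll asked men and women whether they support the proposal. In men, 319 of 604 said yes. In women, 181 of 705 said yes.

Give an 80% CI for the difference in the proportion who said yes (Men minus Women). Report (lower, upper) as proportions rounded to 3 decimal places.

(0.238, 0.305)

Sample proportions: 319/604 = 0.5281, 181/705 = 0.2567.
Each SE is √(p̂(1−p̂)/n): √(0.5281·0.4719/604) = 0.02031 and √(0.2567·0.7433/705) = 0.01645.
SE(p̂₁ − p̂₂) = √(SE₁² + SE₂²) = √(0.0004124961 + 0.0002706025) = 0.02614, since the two samples are independent.
At 80% confidence z* = 1.282; margin = 1.282 × 0.02614 = 0.03351.
The difference is 0.5281 − 0.2567 = 0.2714, so the interval is 0.2714 ± 0.03351 = (0.238, 0.305).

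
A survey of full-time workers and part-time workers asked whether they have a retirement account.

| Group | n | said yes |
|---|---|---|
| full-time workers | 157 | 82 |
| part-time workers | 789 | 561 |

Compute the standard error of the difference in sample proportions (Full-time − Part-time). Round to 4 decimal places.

0.0430

Sample proportions: 82/157 = 0.5223, 561/789 = 0.7110.
Each SE is √(p̂(1−p̂)/n): √(0.5223·0.4777/157) = 0.03986 and √(0.7110·0.2890/789) = 0.01614.
SE(p̂₁ − p̂₂) = √(SE₁² + SE₂²) = √(0.0015888196 + 0.0002604996) = 0.04300, since the two samples are independent.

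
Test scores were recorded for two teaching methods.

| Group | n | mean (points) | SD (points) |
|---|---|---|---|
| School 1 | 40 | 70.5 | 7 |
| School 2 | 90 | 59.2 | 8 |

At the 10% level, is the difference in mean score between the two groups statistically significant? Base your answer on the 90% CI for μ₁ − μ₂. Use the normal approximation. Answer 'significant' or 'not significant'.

significant

SE₁ = s₁/√n₁ = 7/√40 = 1.1068; SE₂ = 8/√90 = 0.8433.
Independent samples, unequal variances: SE_diff = √(SE₁² + SE₂²) = √(1.22500624 + 0.71115489) = 1.3915.
z* = 1.645, so margin of error = 1.645 × 1.3915 = 2.2890.
Difference in means = 70.5 − 59.2 = 11.3000.
11.3000 ± 2.2890 → (9.0110, 13.5890).
The interval (9.0110, 13.5890) does not contain 0, so the difference is significant.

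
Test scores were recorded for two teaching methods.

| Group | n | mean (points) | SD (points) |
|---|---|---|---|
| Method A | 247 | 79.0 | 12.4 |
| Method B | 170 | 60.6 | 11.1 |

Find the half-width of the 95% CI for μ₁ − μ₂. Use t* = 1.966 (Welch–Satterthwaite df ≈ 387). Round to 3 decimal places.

2.282

SE₁ = s₁/√n₁ = 12.4/√247 = 0.7890; SE₂ = 11.1/√170 = 0.8513.
Independent samples, unequal variances: SE_diff = √(SE₁² + SE₂²) = √(0.622521 + 0.72471169) = 1.1607.
t* = 1.966, so margin of error = 1.966 × 1.1607 = 2.2819.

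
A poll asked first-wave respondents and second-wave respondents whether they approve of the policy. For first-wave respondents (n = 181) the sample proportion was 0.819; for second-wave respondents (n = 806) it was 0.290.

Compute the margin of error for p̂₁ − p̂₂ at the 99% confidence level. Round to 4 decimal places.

SE₁ = √(p̂₁(1−p̂₁)/n₁) = √(0.8190·0.1810/181) = 0.02862; SE₂ = √(0.2900·0.7100/806) = 0.01598.
Independent samples: SE of the difference = √(SE₁² + SE₂²) = √(0.0008191044 + 0.0002553604) = 0.03278.
z* for 99% confidence is 2.576, so the margin of error is 2.576 × 0.03278 = 0.08444.

0.0844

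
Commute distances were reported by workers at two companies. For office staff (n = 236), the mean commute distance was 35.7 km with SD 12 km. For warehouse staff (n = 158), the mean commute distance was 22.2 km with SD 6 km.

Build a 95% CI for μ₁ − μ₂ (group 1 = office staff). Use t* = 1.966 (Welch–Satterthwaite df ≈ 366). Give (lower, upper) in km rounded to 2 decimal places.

Per-group SEs: s₁/√n₁ = 12/√236 = 0.7811, s₂/√n₂ = 6/√158 = 0.4773.
Unpooled SE of the difference: √(0.61011721 + 0.22781529) = 0.9154.
Margin of error = t* · SE = 1.966 × 0.9154 = 1.7997.
x̄₁ − x̄₂ = 35.7 − 22.2 = 13.5000.
CI: 13.5000 ± 1.7997 = (11.70, 15.30).

(11.70, 15.30)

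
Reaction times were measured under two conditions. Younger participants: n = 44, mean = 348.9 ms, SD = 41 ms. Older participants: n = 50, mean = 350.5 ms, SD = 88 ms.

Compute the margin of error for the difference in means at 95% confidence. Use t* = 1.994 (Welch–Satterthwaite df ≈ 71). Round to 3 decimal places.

Per-group SEs: s₁/√n₁ = 41/√44 = 6.1810, s₂/√n₂ = 88/√50 = 12.4451.
Unpooled SE of the difference: √(38.204761 + 154.88051401) = 13.8955.
Margin of error = t* · SE = 1.994 × 13.8955 = 27.7076.

27.708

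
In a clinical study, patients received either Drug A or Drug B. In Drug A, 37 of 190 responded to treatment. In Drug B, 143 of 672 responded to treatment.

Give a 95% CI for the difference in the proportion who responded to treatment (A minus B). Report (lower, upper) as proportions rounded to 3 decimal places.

p̂₁ = 37/190 = 0.1947 and p̂₂ = 143/672 = 0.2128.
SE₁ = √(p̂₁(1−p̂₁)/n₁) = √(0.1947·0.8053/190) = 0.02873; SE₂ = √(0.2128·0.7872/672) = 0.01579.
Independent samples: SE of the difference = √(SE₁² + SE₂²) = √(0.0008254129 + 0.0002493241) = 0.03278.
z* for 95% confidence is 1.960, so the margin of error is 1.960 × 0.03278 = 0.06425.
Point estimate p̂₁ − p̂₂ = 0.1947 − 0.2128 = -0.0181.
-0.0181 ± 0.06425 → (-0.082, 0.046).

(-0.082, 0.046)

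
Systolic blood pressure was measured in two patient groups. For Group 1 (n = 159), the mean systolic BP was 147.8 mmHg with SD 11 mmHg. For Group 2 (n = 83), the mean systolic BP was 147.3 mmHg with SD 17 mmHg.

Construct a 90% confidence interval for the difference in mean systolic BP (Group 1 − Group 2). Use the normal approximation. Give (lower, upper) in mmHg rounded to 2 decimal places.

SE₁ = s₁/√n₁ = 11/√159 = 0.8724; SE₂ = 17/√83 = 1.8660.
Independent samples, unequal variances: SE_diff = √(SE₁² + SE₂²) = √(0.76108176 + 3.481956) = 2.0599.
z* = 1.645, so margin of error = 1.645 × 2.0599 = 3.3885.
Difference in means = 147.8 − 147.3 = 0.5000.
0.5000 ± 3.3885 → (-2.89, 3.89).

(-2.89, 3.89)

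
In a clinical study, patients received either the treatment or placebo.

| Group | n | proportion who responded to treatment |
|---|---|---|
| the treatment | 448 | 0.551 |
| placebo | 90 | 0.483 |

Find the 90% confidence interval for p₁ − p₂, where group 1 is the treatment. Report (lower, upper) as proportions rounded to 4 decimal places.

The two standard errors are √(0.5510×0.4490/448) = 0.02350 and √(0.4830×0.5170/90) = 0.05267.
Because the samples are independent, SE_diff = √(0.02350² + 0.05267²) = 0.05767.
Using z* = 1.645 for 90%, ME = 1.645 × 0.05767 = 0.09487.
p̂₁ − p̂₂ = 0.0680; interval 0.0680 ± 0.09487 gives (-0.0269, 0.1629).

(-0.0269, 0.1629)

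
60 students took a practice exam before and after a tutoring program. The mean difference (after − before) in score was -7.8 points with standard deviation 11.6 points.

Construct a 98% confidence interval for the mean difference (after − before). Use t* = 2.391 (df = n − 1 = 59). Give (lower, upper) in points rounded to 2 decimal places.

This is a matched-pairs design, so SE = s_d/√n = 11.6/√60 = 1.4976.
Margin = 2.391 × 1.4976 = 3.5808; the interval is -7.8 ± 3.5808 = (-11.38, -4.22).

(-11.38, -4.22)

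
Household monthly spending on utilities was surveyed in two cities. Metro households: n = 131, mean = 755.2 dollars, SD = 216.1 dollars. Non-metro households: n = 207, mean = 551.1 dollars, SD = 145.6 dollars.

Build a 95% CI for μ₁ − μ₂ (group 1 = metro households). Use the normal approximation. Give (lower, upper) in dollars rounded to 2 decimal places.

Per-group SEs: s₁/√n₁ = 216.1/√131 = 18.8807, s₂/√n₂ = 145.6/√207 = 10.1199.
Unpooled SE of the difference: √(356.48083249 + 102.41237601) = 21.4218.
Margin of error = z* · SE = 1.960 × 21.4218 = 41.9867.
x̄₁ − x̄₂ = 755.2 − 551.1 = 204.1000.
CI: 204.1000 ± 41.9867 = (162.11, 246.09).

(162.11, 246.09)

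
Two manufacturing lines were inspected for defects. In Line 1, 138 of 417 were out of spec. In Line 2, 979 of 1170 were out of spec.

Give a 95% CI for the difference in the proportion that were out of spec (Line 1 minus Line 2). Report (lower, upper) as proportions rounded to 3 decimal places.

First, p̂₁ = 138/417 = 0.3309; p̂₂ = 979/1170 = 0.8368.
The two standard errors are √(0.3309×0.6691/417) = 0.02304 and √(0.8368×0.1632/1170) = 0.01080.
Because the samples are independent, SE_diff = √(0.02304² + 0.01080²) = 0.02545.
Using z* = 1.960 for 95%, ME = 1.960 × 0.02545 = 0.04988.
p̂₁ − p̂₂ = -0.5059; interval -0.5059 ± 0.04988 gives (-0.556, -0.456).

(-0.556, -0.456)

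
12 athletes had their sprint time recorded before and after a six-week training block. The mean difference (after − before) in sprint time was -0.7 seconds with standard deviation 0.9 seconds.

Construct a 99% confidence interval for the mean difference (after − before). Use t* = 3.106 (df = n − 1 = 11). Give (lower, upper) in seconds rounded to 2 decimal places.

(-1.51, 0.11)

This is a matched-pairs design, so SE = s_d/√n = 0.9/√12 = 0.2598.
Margin = 3.106 × 0.2598 = 0.8069; the interval is -0.7 ± 0.8069 = (-1.51, 0.11).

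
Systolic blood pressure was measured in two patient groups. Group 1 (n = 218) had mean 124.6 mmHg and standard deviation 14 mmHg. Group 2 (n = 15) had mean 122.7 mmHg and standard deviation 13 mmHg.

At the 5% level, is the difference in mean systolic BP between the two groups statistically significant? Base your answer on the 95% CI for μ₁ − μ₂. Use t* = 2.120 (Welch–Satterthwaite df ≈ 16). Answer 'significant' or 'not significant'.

Standard errors of each mean: 14/√218 = 0.9482 and 13/√15 = 3.3566.
SE(x̄₁ − x̄₂) = √(0.9482² + 3.3566²) = 3.4880 for independent samples with unequal variances.
With t* = 2.120, the margin is 2.120 × 3.4880 = 7.3946.
x̄₁ − x̄₂ = 124.6 − 122.7 = 1.9000; the interval is 1.9000 ± 7.3946 = (-5.4946, 9.2946).
The interval (-5.4946, 9.2946) contains 0, so the difference is not significant.

not significant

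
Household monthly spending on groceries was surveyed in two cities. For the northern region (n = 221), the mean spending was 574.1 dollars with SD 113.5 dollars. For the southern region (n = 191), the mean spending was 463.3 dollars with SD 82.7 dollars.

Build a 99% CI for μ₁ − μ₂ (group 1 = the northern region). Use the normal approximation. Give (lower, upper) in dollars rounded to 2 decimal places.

(85.81, 135.79)

Per-group SEs: s₁/√n₁ = 113.5/√221 = 7.6348, s₂/√n₂ = 82.7/√191 = 5.9840.
Unpooled SE of the difference: √(58.29017104 + 35.808256) = 9.7004.
Margin of error = z* · SE = 2.576 × 9.7004 = 24.9882.
x̄₁ − x̄₂ = 574.1 − 463.3 = 110.8000.
CI: 110.8000 ± 24.9882 = (85.81, 135.79).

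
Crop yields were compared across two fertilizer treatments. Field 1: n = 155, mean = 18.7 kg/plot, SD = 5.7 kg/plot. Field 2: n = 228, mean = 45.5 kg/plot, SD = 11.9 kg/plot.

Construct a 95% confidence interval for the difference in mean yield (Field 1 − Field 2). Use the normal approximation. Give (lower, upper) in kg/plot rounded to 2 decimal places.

(-28.59, -25.01)

Standard errors of each mean: 5.7/√155 = 0.4578 and 11.9/√228 = 0.7881.
SE(x̄₁ − x̄₂) = √(0.4578² + 0.7881²) = 0.9114 for independent samples with unequal variances.
With z* = 1.960, the margin is 1.960 × 0.9114 = 1.7863.
x̄₁ − x̄₂ = 18.7 − 45.5 = -26.8000; the interval is -26.8000 ± 1.7863 = (-28.59, -25.01).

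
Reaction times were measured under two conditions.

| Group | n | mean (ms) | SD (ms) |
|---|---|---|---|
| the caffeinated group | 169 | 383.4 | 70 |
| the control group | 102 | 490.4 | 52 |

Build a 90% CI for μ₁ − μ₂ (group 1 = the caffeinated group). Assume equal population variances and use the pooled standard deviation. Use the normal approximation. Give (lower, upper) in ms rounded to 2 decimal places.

(-120.17, -93.83)

Pooled variance s_p² = [168·70² + 101·52²] / (169+102−2) = 4075.4796, so s_p = 63.8395.
SE_diff = s_p·√(1/n₁ + 1/n₂) = 63.8395·√(1/169 + 1/102) = 8.0044.
z* = 1.645; margin = 1.645 × 8.0044 = 13.1672.
Difference = 383.4 − 490.4 = -107.0000.
-107.0000 ± 13.1672 → (-120.17, -93.83).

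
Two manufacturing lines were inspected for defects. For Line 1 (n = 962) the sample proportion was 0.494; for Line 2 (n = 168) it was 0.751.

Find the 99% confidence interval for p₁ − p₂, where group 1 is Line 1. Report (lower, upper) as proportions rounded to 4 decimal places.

(-0.3524, -0.1616)

The two standard errors are √(0.4940×0.5060/962) = 0.01612 and √(0.7510×0.2490/168) = 0.03336.
Because the samples are independent, SE_diff = √(0.01612² + 0.03336²) = 0.03705.
Using z* = 2.576 for 99%, ME = 2.576 × 0.03705 = 0.09544.
p̂₁ − p̂₂ = -0.2570; interval -0.2570 ± 0.09544 gives (-0.3524, -0.1616).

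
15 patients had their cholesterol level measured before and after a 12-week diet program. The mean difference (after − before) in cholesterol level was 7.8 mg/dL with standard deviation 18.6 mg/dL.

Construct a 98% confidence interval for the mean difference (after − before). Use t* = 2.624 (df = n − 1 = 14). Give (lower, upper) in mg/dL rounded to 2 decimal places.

Paired design: SE = s_d/√n = 18.6/√15 = 4.8025.
t* = 2.624; margin of error = 2.624 × 4.8025 = 12.6018.
7.8 ± 12.6018 → (-4.80, 20.40).

(-4.80, 20.40)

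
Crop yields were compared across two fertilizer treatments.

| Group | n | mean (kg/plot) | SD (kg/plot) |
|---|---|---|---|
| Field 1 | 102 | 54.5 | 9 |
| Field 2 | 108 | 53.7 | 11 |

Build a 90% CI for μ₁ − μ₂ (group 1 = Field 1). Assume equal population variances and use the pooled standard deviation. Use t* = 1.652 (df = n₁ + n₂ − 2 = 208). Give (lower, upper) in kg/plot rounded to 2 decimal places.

(-1.50, 3.10)

Pooled variance s_p² = [101·9² + 107·11²] / (102+108−2) = 101.5769, so s_p = 10.0785.
SE_diff = s_p·√(1/n₁ + 1/n₂) = 10.0785·√(1/102 + 1/108) = 1.3915.
t* = 1.652; margin = 1.652 × 1.3915 = 2.2988.
Difference = 54.5 − 53.7 = 0.8000.
0.8000 ± 2.2988 → (-1.50, 3.10).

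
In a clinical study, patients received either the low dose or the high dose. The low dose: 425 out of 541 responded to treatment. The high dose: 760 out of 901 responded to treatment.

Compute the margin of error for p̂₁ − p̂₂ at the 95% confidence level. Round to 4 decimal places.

0.0419

First, p̂₁ = 425/541 = 0.7856; p̂₂ = 760/901 = 0.8435.
The two standard errors are √(0.7856×0.2144/541) = 0.01764 and √(0.8435×0.1565/901) = 0.01210.
Because the samples are independent, SE_diff = √(0.01764² + 0.01210²) = 0.02139.
Using z* = 1.960 for 95%, ME = 1.960 × 0.02139 = 0.04192.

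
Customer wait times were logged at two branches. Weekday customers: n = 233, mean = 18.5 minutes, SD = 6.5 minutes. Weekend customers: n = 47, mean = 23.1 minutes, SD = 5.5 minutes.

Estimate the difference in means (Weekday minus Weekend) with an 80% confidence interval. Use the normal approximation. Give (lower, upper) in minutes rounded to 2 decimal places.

Per-group SEs: s₁/√n₁ = 6.5/√233 = 0.4258, s₂/√n₂ = 5.5/√47 = 0.8023.
Unpooled SE of the difference: √(0.18130564 + 0.64368529) = 0.9083.
Margin of error = z* · SE = 1.282 × 0.9083 = 1.1644.
x̄₁ − x̄₂ = 18.5 − 23.1 = -4.6000.
CI: -4.6000 ± 1.1644 = (-5.76, -3.44).

(-5.76, -3.44)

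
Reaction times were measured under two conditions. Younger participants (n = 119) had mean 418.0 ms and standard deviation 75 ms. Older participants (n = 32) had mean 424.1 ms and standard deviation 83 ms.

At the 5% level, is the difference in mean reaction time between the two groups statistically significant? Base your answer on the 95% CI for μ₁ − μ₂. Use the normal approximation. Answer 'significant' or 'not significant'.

Standard errors of each mean: 75/√119 = 6.8752 and 83/√32 = 14.6725.
SE(x̄₁ − x̄₂) = √(6.8752² + 14.6725²) = 16.2034 for independent samples with unequal variances.
With z* = 1.960, the margin is 1.960 × 16.2034 = 31.7587.
x̄₁ − x̄₂ = 418.0 − 424.1 = -6.1000; the interval is -6.1000 ± 31.7587 = (-37.8587, 25.6587).
The interval (-37.8587, 25.6587) contains 0, so the difference is not significant.

not significant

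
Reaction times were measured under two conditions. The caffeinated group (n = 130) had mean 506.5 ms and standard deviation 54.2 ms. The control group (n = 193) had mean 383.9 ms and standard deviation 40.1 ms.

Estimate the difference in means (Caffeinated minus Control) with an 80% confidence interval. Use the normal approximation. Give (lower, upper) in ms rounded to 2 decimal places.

Standard errors of each mean: 54.2/√130 = 4.7537 and 40.1/√193 = 2.8865.
SE(x̄₁ − x̄₂) = √(4.7537² + 2.8865²) = 5.5614 for independent samples with unequal variances.
With z* = 1.282, the margin is 1.282 × 5.5614 = 7.1297.
x̄₁ − x̄₂ = 506.5 − 383.9 = 122.6000; the interval is 122.6000 ± 7.1297 = (115.47, 129.73).

(115.47, 129.73)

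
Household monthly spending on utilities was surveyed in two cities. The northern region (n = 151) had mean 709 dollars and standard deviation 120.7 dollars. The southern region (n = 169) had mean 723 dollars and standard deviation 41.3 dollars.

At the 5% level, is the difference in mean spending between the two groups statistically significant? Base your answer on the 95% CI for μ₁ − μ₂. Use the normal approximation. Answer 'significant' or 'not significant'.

not significant

SE₁ = s₁/√n₁ = 120.7/√151 = 9.8224; SE₂ = 41.3/√169 = 3.1769.
Independent samples, unequal variances: SE_diff = √(SE₁² + SE₂²) = √(96.47954176 + 10.09269361) = 10.3234.
z* = 1.960, so margin of error = 1.960 × 10.3234 = 20.2339.
Difference in means = 709 − 723 = -14.0000.
-14.0000 ± 20.2339 → (-34.2339, 6.2339).
The interval (-34.2339, 6.2339) contains 0, so the difference is not significant.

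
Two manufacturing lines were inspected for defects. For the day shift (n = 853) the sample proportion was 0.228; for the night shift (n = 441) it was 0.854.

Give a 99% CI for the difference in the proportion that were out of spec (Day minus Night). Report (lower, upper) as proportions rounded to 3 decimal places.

(-0.683, -0.569)

SE₁ = √(p̂₁(1−p̂₁)/n₁) = √(0.2280·0.7720/853) = 0.01436; SE₂ = √(0.8540·0.1460/441) = 0.01681.
Independent samples: SE of the difference = √(SE₁² + SE₂²) = √(0.0002062096 + 0.0002825761) = 0.02211.
z* for 99% confidence is 2.576, so the margin of error is 2.576 × 0.02211 = 0.05696.
Point estimate p̂₁ − p̂₂ = 0.2280 − 0.8540 = -0.6260.
-0.6260 ± 0.05696 → (-0.683, -0.569).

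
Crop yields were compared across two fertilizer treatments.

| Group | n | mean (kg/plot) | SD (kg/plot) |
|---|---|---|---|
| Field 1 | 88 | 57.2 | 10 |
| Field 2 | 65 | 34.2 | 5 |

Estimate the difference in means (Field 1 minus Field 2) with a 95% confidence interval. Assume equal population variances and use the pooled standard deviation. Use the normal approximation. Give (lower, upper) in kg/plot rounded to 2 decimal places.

s_p = √[((n₁−1)s₁² + (n₂−1)s₂²)/(n₁+n₂−2)] = √[(87·10² + 64·5²)/151] = 8.2591.
SE = 8.2591·√(1/88 + 1/65) = 1.3508.
With z* = 1.960, margin = 1.960 × 1.3508 = 2.6476.
x̄₁ − x̄₂ = 57.2 − 34.2 = 23.0000; interval 23.0000 ± 2.6476 = (20.35, 25.65).

(20.35, 25.65)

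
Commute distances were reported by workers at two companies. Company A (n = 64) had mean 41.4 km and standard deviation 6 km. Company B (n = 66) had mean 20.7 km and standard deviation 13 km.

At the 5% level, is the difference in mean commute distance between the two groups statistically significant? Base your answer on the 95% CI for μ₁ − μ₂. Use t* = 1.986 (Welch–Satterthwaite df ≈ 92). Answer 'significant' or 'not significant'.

significant

Standard errors of each mean: 6/√64 = 0.7500 and 13/√66 = 1.6002.
SE(x̄₁ − x̄₂) = √(0.7500² + 1.6002²) = 1.7672 for independent samples with unequal variances.
With t* = 1.986, the margin is 1.986 × 1.7672 = 3.5097.
x̄₁ − x̄₂ = 41.4 − 20.7 = 20.7000; the interval is 20.7000 ± 3.5097 = (17.1903, 24.2097).
The interval (17.1903, 24.2097) does not contain 0, so the difference is significant.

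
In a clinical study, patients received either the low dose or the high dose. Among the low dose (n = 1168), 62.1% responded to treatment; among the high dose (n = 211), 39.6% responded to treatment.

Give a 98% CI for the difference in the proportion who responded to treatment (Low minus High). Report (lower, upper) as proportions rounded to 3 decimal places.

(0.140, 0.310)

SE₁ = √(p̂₁(1−p̂₁)/n₁) = √(0.6210·0.3790/1168) = 0.01420; SE₂ = √(0.3960·0.6040/211) = 0.03367.
Independent samples: SE of the difference = √(SE₁² + SE₂²) = √(0.00020164 + 0.0011336689) = 0.03654.
z* for 98% confidence is 2.326, so the margin of error is 2.326 × 0.03654 = 0.08499.
Point estimate p̂₁ − p̂₂ = 0.6210 − 0.3960 = 0.2250.
0.2250 ± 0.08499 → (0.140, 0.310).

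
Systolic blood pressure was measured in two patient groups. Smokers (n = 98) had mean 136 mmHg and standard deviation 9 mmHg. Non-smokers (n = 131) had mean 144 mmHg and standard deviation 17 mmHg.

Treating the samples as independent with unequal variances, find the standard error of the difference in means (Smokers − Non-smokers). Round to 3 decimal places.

SE₁ = s₁/√n₁ = 9/√98 = 0.9091; SE₂ = 17/√131 = 1.4853.
Independent samples, unequal variances: SE_diff = √(SE₁² + SE₂²) = √(0.82646281 + 2.20611609) = 1.7414.

1.741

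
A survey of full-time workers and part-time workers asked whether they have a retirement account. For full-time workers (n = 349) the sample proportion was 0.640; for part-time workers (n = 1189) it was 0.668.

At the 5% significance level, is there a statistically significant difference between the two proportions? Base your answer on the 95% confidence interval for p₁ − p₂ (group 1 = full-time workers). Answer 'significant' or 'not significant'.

The two standard errors are √(0.6400×0.3600/349) = 0.02569 and √(0.6680×0.3320/1189) = 0.01366.
Because the samples are independent, SE_diff = √(0.02569² + 0.01366²) = 0.02910.
Using z* = 1.960 for 95%, ME = 1.960 × 0.02910 = 0.05704.
p̂₁ − p̂₂ = -0.0280; interval -0.0280 ± 0.05704 gives (-0.08504, 0.02904).
The interval (-0.08504, 0.02904) contains 0, so the difference is not significant.

not significant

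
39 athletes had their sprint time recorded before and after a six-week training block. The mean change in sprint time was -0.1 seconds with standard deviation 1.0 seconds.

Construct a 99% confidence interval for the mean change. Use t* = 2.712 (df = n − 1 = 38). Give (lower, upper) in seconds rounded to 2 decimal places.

Paired design: SE = s_d/√n = 1.0/√39 = 0.1601.
t* = 2.712; margin of error = 2.712 × 0.1601 = 0.4342.
-0.1 ± 0.4342 → (-0.53, 0.33).

(-0.53, 0.33)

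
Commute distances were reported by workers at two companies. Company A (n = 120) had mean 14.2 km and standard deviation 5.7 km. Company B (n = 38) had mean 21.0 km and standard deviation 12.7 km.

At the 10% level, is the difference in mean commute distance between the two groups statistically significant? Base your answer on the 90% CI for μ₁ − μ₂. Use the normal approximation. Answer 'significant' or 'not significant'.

significant

Standard errors of each mean: 5.7/√120 = 0.5203 and 12.7/√38 = 2.0602.
SE(x̄₁ − x̄₂) = √(0.5203² + 2.0602²) = 2.1249 for independent samples with unequal variances.
With z* = 1.645, the margin is 1.645 × 2.1249 = 3.4955.
x̄₁ − x̄₂ = 14.2 − 21.0 = -6.8000; the interval is -6.8000 ± 3.4955 = (-10.2955, -3.3045).
The interval (-10.2955, -3.3045) does not contain 0, so the difference is significant.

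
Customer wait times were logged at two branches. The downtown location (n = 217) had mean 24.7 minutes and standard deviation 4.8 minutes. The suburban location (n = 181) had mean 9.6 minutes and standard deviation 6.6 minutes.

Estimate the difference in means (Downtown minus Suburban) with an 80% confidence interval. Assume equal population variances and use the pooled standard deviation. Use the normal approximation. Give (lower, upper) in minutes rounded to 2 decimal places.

(14.37, 15.83)

s_p = √[((n₁−1)s₁² + (n₂−1)s₂²)/(n₁+n₂−2)] = √[(216·4.8² + 180·6.6²)/396] = 5.6892.
SE = 5.6892·√(1/217 + 1/181) = 0.5727.
With z* = 1.282, margin = 1.282 × 0.5727 = 0.7342.
x̄₁ − x̄₂ = 24.7 − 9.6 = 15.1000; interval 15.1000 ± 0.7342 = (14.37, 15.83).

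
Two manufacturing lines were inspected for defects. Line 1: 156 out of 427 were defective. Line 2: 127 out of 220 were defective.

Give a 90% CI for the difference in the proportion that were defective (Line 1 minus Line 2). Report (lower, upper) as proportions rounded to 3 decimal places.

Sample proportions: 156/427 = 0.3653, 127/220 = 0.5773.
Each SE is √(p̂(1−p̂)/n): √(0.3653·0.6347/427) = 0.02330 and √(0.5773·0.4227/220) = 0.03330.
SE(p̂₁ − p̂₂) = √(SE₁² + SE₂²) = √(0.00054289 + 0.00110889) = 0.04064, since the two samples are independent.
At 90% confidence z* = 1.645; margin = 1.645 × 0.04064 = 0.06685.
The difference is 0.3653 − 0.5773 = -0.2120, so the interval is -0.2120 ± 0.06685 = (-0.279, -0.145).

(-0.279, -0.145)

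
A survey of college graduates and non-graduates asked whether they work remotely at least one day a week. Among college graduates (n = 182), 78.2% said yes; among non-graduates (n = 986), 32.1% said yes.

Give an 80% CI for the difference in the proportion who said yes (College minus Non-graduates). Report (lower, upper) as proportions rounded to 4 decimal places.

SE₁ = √(p̂₁(1−p̂₁)/n₁) = √(0.7820·0.2180/182) = 0.03061; SE₂ = √(0.3210·0.6790/986) = 0.01487.
Independent samples: SE of the difference = √(SE₁² + SE₂²) = √(0.0009369721 + 0.0002211169) = 0.03403.
z* for 80% confidence is 1.282, so the margin of error is 1.282 × 0.03403 = 0.04363.
Point estimate p̂₁ − p̂₂ = 0.7820 − 0.3210 = 0.4610.
0.4610 ± 0.04363 → (0.4174, 0.5046).

(0.4174, 0.5046)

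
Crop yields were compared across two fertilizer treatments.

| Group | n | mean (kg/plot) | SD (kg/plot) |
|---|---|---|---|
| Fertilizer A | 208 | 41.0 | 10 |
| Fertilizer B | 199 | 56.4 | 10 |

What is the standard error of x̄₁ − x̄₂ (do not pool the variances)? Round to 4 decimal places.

Standard errors of each mean: 10/√208 = 0.6934 and 10/√199 = 0.7089.
SE(x̄₁ − x̄₂) = √(0.6934² + 0.7089²) = 0.9916 for independent samples with unequal variances.

0.9916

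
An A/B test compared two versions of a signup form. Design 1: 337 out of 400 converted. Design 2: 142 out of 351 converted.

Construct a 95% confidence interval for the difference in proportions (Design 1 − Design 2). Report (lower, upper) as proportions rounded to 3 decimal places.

First, p̂₁ = 337/400 = 0.8425; p̂₂ = 142/351 = 0.4046.
The two standard errors are √(0.8425×0.1575/400) = 0.01821 and √(0.4046×0.5954/351) = 0.02620.
Because the samples are independent, SE_diff = √(0.01821² + 0.02620²) = 0.03191.
Using z* = 1.960 for 95%, ME = 1.960 × 0.03191 = 0.06254.
p̂₁ − p̂₂ = 0.4379; interval 0.4379 ± 0.06254 gives (0.375, 0.500).

(0.375, 0.500)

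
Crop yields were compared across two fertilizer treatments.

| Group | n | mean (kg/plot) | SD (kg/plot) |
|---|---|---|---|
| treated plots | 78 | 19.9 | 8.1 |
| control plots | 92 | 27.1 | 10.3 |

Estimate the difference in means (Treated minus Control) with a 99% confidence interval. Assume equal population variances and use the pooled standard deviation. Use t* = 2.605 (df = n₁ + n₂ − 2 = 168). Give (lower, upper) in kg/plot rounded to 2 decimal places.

Pooled variance s_p² = [77·8.1² + 91·10.3²] / (78+92−2) = 87.5367, so s_p = 9.3561.
SE_diff = s_p·√(1/n₁ + 1/n₂) = 9.3561·√(1/78 + 1/92) = 1.4401.
t* = 2.605; margin = 2.605 × 1.4401 = 3.7515.
Difference = 19.9 − 27.1 = -7.2000.
-7.2000 ± 3.7515 → (-10.95, -3.45).

(-10.95, -3.45)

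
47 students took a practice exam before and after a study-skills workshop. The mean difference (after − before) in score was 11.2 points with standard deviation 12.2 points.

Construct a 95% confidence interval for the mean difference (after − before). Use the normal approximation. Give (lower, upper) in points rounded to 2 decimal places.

(7.71, 14.69)

This is a matched-pairs design, so SE = s_d/√n = 12.2/√47 = 1.7796.
Margin = 1.960 × 1.7796 = 3.4880; the interval is 11.2 ± 3.4880 = (7.71, 14.69).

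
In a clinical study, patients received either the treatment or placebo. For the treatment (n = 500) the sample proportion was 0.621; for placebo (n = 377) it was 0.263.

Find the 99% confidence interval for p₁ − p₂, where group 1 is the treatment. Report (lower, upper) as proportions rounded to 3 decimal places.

(0.277, 0.439)

The two standard errors are √(0.6210×0.3790/500) = 0.02170 and √(0.2630×0.7370/377) = 0.02267.
Because the samples are independent, SE_diff = √(0.02170² + 0.02267²) = 0.03138.
Using z* = 2.576 for 99%, ME = 2.576 × 0.03138 = 0.08083.
p̂₁ − p̂₂ = 0.3580; interval 0.3580 ± 0.08083 gives (0.277, 0.439).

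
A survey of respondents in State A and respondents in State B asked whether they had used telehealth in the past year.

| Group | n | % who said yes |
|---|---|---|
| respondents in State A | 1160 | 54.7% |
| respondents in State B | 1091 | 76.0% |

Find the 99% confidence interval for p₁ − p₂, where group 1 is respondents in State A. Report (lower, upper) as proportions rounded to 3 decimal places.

(-0.263, -0.163)

SE₁ = √(p̂₁(1−p̂₁)/n₁) = √(0.5470·0.4530/1160) = 0.01462; SE₂ = √(0.7600·0.2400/1091) = 0.01293.
Independent samples: SE of the difference = √(SE₁² + SE₂²) = √(0.0002137444 + 0.0001671849) = 0.01952.
z* for 99% confidence is 2.576, so the margin of error is 2.576 × 0.01952 = 0.05028.
Point estimate p̂₁ − p̂₂ = 0.5470 − 0.7600 = -0.2130.
-0.2130 ± 0.05028 → (-0.263, -0.163).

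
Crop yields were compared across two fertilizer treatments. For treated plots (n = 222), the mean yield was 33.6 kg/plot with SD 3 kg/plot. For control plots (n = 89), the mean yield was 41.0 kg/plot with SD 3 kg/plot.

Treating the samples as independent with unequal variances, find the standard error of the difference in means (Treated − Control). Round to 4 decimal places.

0.3764

SE₁ = s₁/√n₁ = 3/√222 = 0.2013; SE₂ = 3/√89 = 0.3180.
Independent samples, unequal variances: SE_diff = √(SE₁² + SE₂²) = √(0.04052169 + 0.101124) = 0.3764.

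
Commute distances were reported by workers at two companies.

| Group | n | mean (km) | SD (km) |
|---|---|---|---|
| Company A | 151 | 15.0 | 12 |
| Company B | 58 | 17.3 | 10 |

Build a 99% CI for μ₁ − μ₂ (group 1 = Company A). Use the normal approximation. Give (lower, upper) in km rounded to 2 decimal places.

(-6.52, 1.92)

SE₁ = s₁/√n₁ = 12/√151 = 0.9765; SE₂ = 10/√58 = 1.3131.
Independent samples, unequal variances: SE_diff = √(SE₁² + SE₂²) = √(0.95355225 + 1.72423161) = 1.6364.
z* = 2.576, so margin of error = 2.576 × 1.6364 = 4.2154.
Difference in means = 15.0 − 17.3 = -2.3000.
-2.3000 ± 4.2154 → (-6.52, 1.92).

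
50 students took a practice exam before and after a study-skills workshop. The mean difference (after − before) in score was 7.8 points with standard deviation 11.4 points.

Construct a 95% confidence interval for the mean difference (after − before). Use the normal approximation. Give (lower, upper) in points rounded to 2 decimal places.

This is a matched-pairs design, so SE = s_d/√n = 11.4/√50 = 1.6122.
Margin = 1.960 × 1.6122 = 3.1599; the interval is 7.8 ± 3.1599 = (4.64, 10.96).

(4.64, 10.96)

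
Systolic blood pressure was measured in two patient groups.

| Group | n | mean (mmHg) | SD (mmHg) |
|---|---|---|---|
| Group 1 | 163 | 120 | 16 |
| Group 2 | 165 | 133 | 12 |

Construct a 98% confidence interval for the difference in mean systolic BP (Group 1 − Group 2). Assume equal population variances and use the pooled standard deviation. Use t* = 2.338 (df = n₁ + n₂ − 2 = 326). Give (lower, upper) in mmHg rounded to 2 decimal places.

(-16.65, -9.35)

s_p = √[((n₁−1)s₁² + (n₂−1)s₂²)/(n₁+n₂−2)] = √[(162·16² + 164·12²)/326] = 14.1300.
SE = 14.1300·√(1/163 + 1/165) = 1.5604.
With t* = 2.338, margin = 2.338 × 1.5604 = 3.6482.
x̄₁ − x̄₂ = 120 − 133 = -13.0000; interval -13.0000 ± 3.6482 = (-16.65, -9.35).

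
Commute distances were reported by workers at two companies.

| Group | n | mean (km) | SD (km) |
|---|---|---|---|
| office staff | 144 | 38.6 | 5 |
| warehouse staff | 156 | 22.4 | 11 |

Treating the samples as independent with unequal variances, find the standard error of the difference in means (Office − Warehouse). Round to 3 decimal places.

SE₁ = s₁/√n₁ = 5/√144 = 0.4167; SE₂ = 11/√156 = 0.8807.
Independent samples, unequal variances: SE_diff = √(SE₁² + SE₂²) = √(0.17363889 + 0.77563249) = 0.9743.

0.974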